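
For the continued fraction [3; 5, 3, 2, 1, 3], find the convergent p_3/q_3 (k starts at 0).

Using pₖ = aₖpₖ₋₁ + pₖ₋₂, qₖ = aₖqₖ₋₁ + qₖ₋₂ (with p₋₁=1, p₋₂=0, q₋₁=0, q₋₂=1):
  k=0: a=3, p=3, q=1
  k=1: a=5, p=16, q=5
  k=2: a=3, p=51, q=16
  k=3: a=2, p=118, q=37

118/37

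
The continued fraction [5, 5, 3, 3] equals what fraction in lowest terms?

Using pₖ = aₖpₖ₋₁ + pₖ₋₂ and qₖ = aₖqₖ₋₁ + qₖ₋₂:
  k=0: a=5, p=5, q=1
  k=1: a=5, p=26, q=5
  k=2: a=3, p=83, q=16
  k=3: a=3, p=275, q=53

275/53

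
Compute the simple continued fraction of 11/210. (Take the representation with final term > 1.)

11 = 0×210 + 11
210 = 19×11 + 1
11 = 11×1 + 0  (stop)
So 11/210 = [0; 19, 11].

[0; 19, 11]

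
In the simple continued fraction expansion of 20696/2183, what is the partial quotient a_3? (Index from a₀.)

20696 = 9·2183 + 1049   →  a_0 = 9
2183 = 2·1049 + 85   →  a_1 = 2
1049 = 12·85 + 29   →  a_2 = 12
85 = 2·29 + 27   →  a_3 = 2

2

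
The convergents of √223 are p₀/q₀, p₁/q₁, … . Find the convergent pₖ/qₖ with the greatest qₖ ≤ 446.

6481/434

√223 = [14; 1, 13, 1, 28, …] (period length 4).
Convergents:
  p_0/q_0 = 14/1
  p_1/q_1 = 15/1
  p_2/q_2 = 209/14
  p_3/q_3 = 224/15
  p_4/q_4 = 6481/434
  p_5/q_5 = 6705/449
q_4 = 434 ≤ 446 < 449 = q_5, so the answer is 6481/434.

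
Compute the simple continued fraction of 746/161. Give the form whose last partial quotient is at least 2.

[4; 1, 1, 1, 2, 1, 2, 5]

746 = 4·161 + 102
161 = 1·102 + 59
102 = 1·59 + 43
59 = 1·43 + 16
43 = 2·16 + 11
16 = 1·11 + 5
11 = 2·5 + 1
5 = 5·1 + 0  (stop)
So 746/161 = [4; 1, 1, 1, 2, 1, 2, 5].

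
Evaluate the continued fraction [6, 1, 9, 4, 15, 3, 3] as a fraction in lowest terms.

Fold from the inside: start with 3/1.
  3 + 1/3 = 10/3
  15 + 3/10 = 153/10
  4 + 10/153 = 622/153
  9 + 153/622 = 5751/622
  1 + 622/5751 = 6373/5751
  6 + 5751/6373 = 43989/6373

43989/6373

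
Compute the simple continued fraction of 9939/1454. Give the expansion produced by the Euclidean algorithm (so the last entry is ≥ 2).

9939 = 6*1454 + 1215
1454 = 1*1215 + 239
1215 = 5*239 + 20
239 = 11*20 + 19
20 = 1*19 + 1
19 = 19*1 + 0  (stop)
So 9939/1454 = [6; 1, 5, 11, 1, 19].

[6; 1, 5, 11, 1, 19]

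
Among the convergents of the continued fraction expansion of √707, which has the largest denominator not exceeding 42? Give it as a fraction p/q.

√707 = [26; 1, 1, 2, 3, 2, 1, 1, 52, …] (period length 8).
Convergents:
  p_0/q_0 = 26/1
  p_1/q_1 = 27/1
  p_2/q_2 = 53/2
  p_3/q_3 = 133/5
  p_4/q_4 = 452/17
  p_5/q_5 = 1037/39
  p_6/q_6 = 1489/56
q_5 = 39 ≤ 42 < 56 = q_6, so the answer is 1037/39.

1037/39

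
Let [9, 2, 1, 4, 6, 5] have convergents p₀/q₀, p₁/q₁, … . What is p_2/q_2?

28/3

Using pₖ = aₖpₖ₋₁ + pₖ₋₂, qₖ = aₖqₖ₋₁ + qₖ₋₂ (with p₋₁=1, p₋₂=0, q₋₁=0, q₋₂=1):
  k=0: a=9, p=9, q=1
  k=1: a=2, p=19, q=2
  k=2: a=1, p=28, q=3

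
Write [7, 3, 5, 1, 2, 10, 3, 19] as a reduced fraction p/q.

244667/33448

Using pₖ = aₖpₖ₋₁ + pₖ₋₂ and qₖ = aₖqₖ₋₁ + qₖ₋₂:
  k=0: a=7, p=7, q=1
  k=1: a=3, p=22, q=3
  k=2: a=5, p=117, q=16
  k=3: a=1, p=139, q=19
  k=4: a=2, p=395, q=54
  k=5: a=10, p=4089, q=559
  k=6: a=3, p=12662, q=1731
  k=7: a=19, p=244667, q=33448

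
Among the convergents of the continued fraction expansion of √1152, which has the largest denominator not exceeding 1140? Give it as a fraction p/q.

38625/1138

√1152 = [33; 1, 15, 1, 66, …] (period length 4).
Convergents:
  p_0/q_0 = 33/1
  p_1/q_1 = 34/1
  p_2/q_2 = 543/16
  p_3/q_3 = 577/17
  p_4/q_4 = 38625/1138
  p_5/q_5 = 39202/1155
q_4 = 1138 ≤ 1140 < 1155 = q_5, so the answer is 38625/1138.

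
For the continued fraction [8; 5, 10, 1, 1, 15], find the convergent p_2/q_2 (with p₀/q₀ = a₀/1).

418/51

Using pₖ = aₖpₖ₋₁ + pₖ₋₂, qₖ = aₖqₖ₋₁ + qₖ₋₂ (with p₋₁=1, p₋₂=0, q₋₁=0, q₋₂=1):
  k=0: a=8, p=8, q=1
  k=1: a=5, p=41, q=5
  k=2: a=10, p=418, q=51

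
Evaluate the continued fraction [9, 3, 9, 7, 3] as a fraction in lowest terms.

5826/625

Using pₖ = aₖpₖ₋₁ + pₖ₋₂ and qₖ = aₖqₖ₋₁ + qₖ₋₂:
  k=0: a=9, p=9, q=1
  k=1: a=3, p=28, q=3
  k=2: a=9, p=261, q=28
  k=3: a=7, p=1855, q=199
  k=4: a=3, p=5826, q=625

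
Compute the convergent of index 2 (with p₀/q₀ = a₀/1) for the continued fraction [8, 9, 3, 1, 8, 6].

227/28

Using pₖ = aₖpₖ₋₁ + pₖ₋₂, qₖ = aₖqₖ₋₁ + qₖ₋₂ (with p₋₁=1, p₋₂=0, q₋₁=0, q₋₂=1):
  k=0: a=8, p=8, q=1
  k=1: a=9, p=73, q=9
  k=2: a=3, p=227, q=28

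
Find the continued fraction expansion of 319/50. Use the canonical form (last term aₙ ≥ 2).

319 = 6*50 + 19
50 = 2*19 + 12
19 = 1*12 + 7
12 = 1*7 + 5
7 = 1*5 + 2
5 = 2*2 + 1
2 = 2*1 + 0  (stop)
So 319/50 = [6; 2, 1, 1, 1, 2, 2].

[6; 2, 1, 1, 1, 2, 2]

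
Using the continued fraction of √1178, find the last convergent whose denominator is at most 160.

√1178 = [34; 3, 9, 2, 9, 3, 68, …] (period length 6).
Convergents:
  p_0/q_0 = 34/1
  p_1/q_1 = 103/3
  p_2/q_2 = 961/28
  p_3/q_3 = 2025/59
  p_4/q_4 = 19186/559
q_3 = 59 ≤ 160 < 559 = q_4, so the answer is 2025/59.

2025/59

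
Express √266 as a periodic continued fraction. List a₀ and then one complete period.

[16; 3, 4, 3, 32]

a₀ = ⌊√266⌋ = 16.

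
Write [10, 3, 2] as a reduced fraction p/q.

72/7

Using pₖ = aₖpₖ₋₁ + pₖ₋₂ and qₖ = aₖqₖ₋₁ + qₖ₋₂:
  k=0: a=10, p=10, q=1
  k=1: a=3, p=31, q=3
  k=2: a=2, p=72, q=7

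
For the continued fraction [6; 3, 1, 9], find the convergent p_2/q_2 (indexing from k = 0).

25/4

Using pₖ = aₖpₖ₋₁ + pₖ₋₂, qₖ = aₖqₖ₋₁ + qₖ₋₂ (with p₋₁=1, p₋₂=0, q₋₁=0, q₋₂=1):
  k=0: a=6, p=6, q=1
  k=1: a=3, p=19, q=3
  k=2: a=1, p=25, q=4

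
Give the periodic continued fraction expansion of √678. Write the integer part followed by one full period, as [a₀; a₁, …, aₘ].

[26; 26, 52]

a₀ = ⌊√678⌋ = 26.
With m₀=0, d₀=1 and mₖ₊₁ = dₖaₖ − mₖ, dₖ₊₁ = (n − mₖ₊₁²)/dₖ, aₖ₊₁ = ⌊(a₀+mₖ₊₁)/dₖ₊₁⌋:
  k=1: m=26, d=2, a=26
  k=2: m=26, d=1, a=52
d=1 and a=2a₀=52 at k=2, so the next step gives (m, d) = (26, 2) again — its k=1 value — and the period has length 2.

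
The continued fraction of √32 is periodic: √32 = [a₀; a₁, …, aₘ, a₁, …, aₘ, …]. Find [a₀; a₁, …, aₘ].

[5; 1, 1, 1, 10]

a₀ = ⌊√32⌋ = 5.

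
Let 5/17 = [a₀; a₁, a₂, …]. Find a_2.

5 = 0·17 + 5   →  a_0 = 0
17 = 3·5 + 2   →  a_1 = 3
5 = 2·2 + 1   →  a_2 = 2

2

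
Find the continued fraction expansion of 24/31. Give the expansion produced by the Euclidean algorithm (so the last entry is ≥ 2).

24 = 0*31 + 24
31 = 1*24 + 7
24 = 3*7 + 3
7 = 2*3 + 1
3 = 3*1 + 0  (stop)
So 24/31 = [0; 1, 3, 2, 3].

[0; 1, 3, 2, 3]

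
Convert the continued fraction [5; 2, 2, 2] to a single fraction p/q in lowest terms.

65/12

Using pₖ = aₖpₖ₋₁ + pₖ₋₂ and qₖ = aₖqₖ₋₁ + qₖ₋₂:
  k=0: a=5, p=5, q=1
  k=1: a=2, p=11, q=2
  k=2: a=2, p=27, q=5
  k=3: a=2, p=65, q=12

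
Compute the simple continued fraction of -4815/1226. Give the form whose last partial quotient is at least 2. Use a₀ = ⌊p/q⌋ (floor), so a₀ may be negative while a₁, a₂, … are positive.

-4815 = -4·1226 + 89
1226 = 13·89 + 69
89 = 1·69 + 20
69 = 3·20 + 9
20 = 2·9 + 2
9 = 4·2 + 1
2 = 2·1 + 0  (stop)
So -4815/1226 = [-4; 13, 1, 3, 2, 4, 2].

[-4; 13, 1, 3, 2, 4, 2]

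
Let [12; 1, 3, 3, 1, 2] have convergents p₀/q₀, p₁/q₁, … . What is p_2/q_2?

Using pₖ = aₖpₖ₋₁ + pₖ₋₂, qₖ = aₖqₖ₋₁ + qₖ₋₂ (with p₋₁=1, p₋₂=0, q₋₁=0, q₋₂=1):
  k=0: a=12, p=12, q=1
  k=1: a=1, p=13, q=1
  k=2: a=3, p=51, q=4

51/4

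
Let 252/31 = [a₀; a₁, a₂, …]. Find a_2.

1

252 = 8·31 + 4   →  a_0 = 8
31 = 7·4 + 3   →  a_1 = 7
4 = 1·3 + 1   →  a_2 = 1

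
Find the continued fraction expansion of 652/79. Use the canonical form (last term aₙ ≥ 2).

652 = 8×79 + 20
79 = 3×20 + 19
20 = 1×19 + 1
19 = 19×1 + 0  (stop)
So 652/79 = [8; 3, 1, 19].

[8; 3, 1, 19]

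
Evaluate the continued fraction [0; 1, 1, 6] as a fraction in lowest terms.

7/13

Using pₖ = aₖpₖ₋₁ + pₖ₋₂ and qₖ = aₖqₖ₋₁ + qₖ₋₂:
  k=0: a=0, p=0, q=1
  k=1: a=1, p=1, q=1
  k=2: a=1, p=1, q=2
  k=3: a=6, p=7, q=13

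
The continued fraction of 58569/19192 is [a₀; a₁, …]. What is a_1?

19

58569 = 3·19192 + 993   →  a_0 = 3
19192 = 19·993 + 325   →  a_1 = 19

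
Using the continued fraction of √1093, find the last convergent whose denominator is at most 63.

√1093 = [33; 16, 1, 1, 16, 66, …] (period length 5).
Convergents:
  p_0/q_0 = 33/1
  p_1/q_1 = 529/16
  p_2/q_2 = 562/17
  p_3/q_3 = 1091/33
  p_4/q_4 = 18018/545
q_3 = 33 ≤ 63 < 545 = q_4, so the answer is 1091/33.

1091/33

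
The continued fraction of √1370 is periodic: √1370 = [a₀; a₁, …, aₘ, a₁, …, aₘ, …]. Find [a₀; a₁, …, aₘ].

a₀ = ⌊√1370⌋ = 37.
With m₀=0, d₀=1 and mₖ₊₁ = dₖaₖ − mₖ, dₖ₊₁ = (n − mₖ₊₁²)/dₖ, aₖ₊₁ = ⌊(a₀+mₖ₊₁)/dₖ₊₁⌋:
  k=1: m=37, d=1, a=74
d=1 and a=2a₀=74 at k=1, so the next step gives (m, d) = (37, 1) again — its k=1 value — and the period has length 1.

[37; 74]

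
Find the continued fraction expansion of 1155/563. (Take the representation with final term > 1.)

[2; 19, 2, 2, 2, 2]

1155 = 2×563 + 29
563 = 19×29 + 12
29 = 2×12 + 5
12 = 2×5 + 2
5 = 2×2 + 1
2 = 2×1 + 0  (stop)
So 1155/563 = [2; 19, 2, 2, 2, 2].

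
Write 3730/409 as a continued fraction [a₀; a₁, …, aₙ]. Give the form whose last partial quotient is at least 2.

[9; 8, 2, 1, 7, 2]

3730 = 9*409 + 49
409 = 8*49 + 17
49 = 2*17 + 15
17 = 1*15 + 2
15 = 7*2 + 1
2 = 2*1 + 0  (stop)
So 3730/409 = [9; 8, 2, 1, 7, 2].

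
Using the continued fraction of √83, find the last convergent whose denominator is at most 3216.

13447/1476

√83 = [9; 9, 18, …] (period length 2).
Convergents:
  p_0/q_0 = 9/1
  p_1/q_1 = 82/9
  p_2/q_2 = 1485/163
  p_3/q_3 = 13447/1476
  p_4/q_4 = 243531/26731
q_3 = 1476 ≤ 3216 < 26731 = q_4, so the answer is 13447/1476.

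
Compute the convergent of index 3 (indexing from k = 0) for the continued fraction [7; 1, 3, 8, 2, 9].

256/33

Using pₖ = aₖpₖ₋₁ + pₖ₋₂, qₖ = aₖqₖ₋₁ + qₖ₋₂ (with p₋₁=1, p₋₂=0, q₋₁=0, q₋₂=1):
  k=0: a=7, p=7, q=1
  k=1: a=1, p=8, q=1
  k=2: a=3, p=31, q=4
  k=3: a=8, p=256, q=33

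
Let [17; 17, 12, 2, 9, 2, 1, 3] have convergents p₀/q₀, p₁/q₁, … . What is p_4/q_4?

69053/4048

Using pₖ = aₖpₖ₋₁ + pₖ₋₂, qₖ = aₖqₖ₋₁ + qₖ₋₂ (with p₋₁=1, p₋₂=0, q₋₁=0, q₋₂=1):
  k=0: a=17, p=17, q=1
  k=1: a=17, p=290, q=17
  k=2: a=12, p=3497, q=205
  k=3: a=2, p=7284, q=427
  k=4: a=9, p=69053, q=4048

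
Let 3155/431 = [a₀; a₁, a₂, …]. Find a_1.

3155 = 7·431 + 138   →  a_0 = 7
431 = 3·138 + 17   →  a_1 = 3

3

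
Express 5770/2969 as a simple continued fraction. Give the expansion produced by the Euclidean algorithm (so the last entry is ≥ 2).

5770 = 1*2969 + 2801
2969 = 1*2801 + 168
2801 = 16*168 + 113
168 = 1*113 + 55
113 = 2*55 + 3
55 = 18*3 + 1
3 = 3*1 + 0  (stop)
So 5770/2969 = [1; 1, 16, 1, 2, 18, 3].

[1; 1, 16, 1, 2, 18, 3]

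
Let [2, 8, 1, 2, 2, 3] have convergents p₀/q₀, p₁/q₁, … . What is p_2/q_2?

19/9

Using pₖ = aₖpₖ₋₁ + pₖ₋₂, qₖ = aₖqₖ₋₁ + qₖ₋₂ (with p₋₁=1, p₋₂=0, q₋₁=0, q₋₂=1):
  k=0: a=2, p=2, q=1
  k=1: a=8, p=17, q=8
  k=2: a=1, p=19, q=9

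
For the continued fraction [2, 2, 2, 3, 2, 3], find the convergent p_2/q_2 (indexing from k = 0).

Using pₖ = aₖpₖ₋₁ + pₖ₋₂, qₖ = aₖqₖ₋₁ + qₖ₋₂ (with p₋₁=1, p₋₂=0, q₋₁=0, q₋₂=1):
  k=0: a=2, p=2, q=1
  k=1: a=2, p=5, q=2
  k=2: a=2, p=12, q=5

12/5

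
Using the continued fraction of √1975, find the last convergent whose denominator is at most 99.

1511/34

√1975 = [44; 2, 3, 1, 2, 1, 3, 2, 88, …] (period length 8).
Convergents:
  p_0/q_0 = 44/1
  p_1/q_1 = 89/2
  p_2/q_2 = 311/7
  p_3/q_3 = 400/9
  p_4/q_4 = 1111/25
  p_5/q_5 = 1511/34
  p_6/q_6 = 5644/127
q_5 = 34 ≤ 99 < 127 = q_6, so the answer is 1511/34.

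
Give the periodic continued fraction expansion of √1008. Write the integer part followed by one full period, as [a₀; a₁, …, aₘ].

a₀ = ⌊√1008⌋ = 31.
With m₀=0, d₀=1 and mₖ₊₁ = dₖaₖ − mₖ, dₖ₊₁ = (n − mₖ₊₁²)/dₖ, aₖ₊₁ = ⌊(a₀+mₖ₊₁)/dₖ₊₁⌋:
  k=1: m=31, d=47, a=1
  k=2: m=16, d=16, a=2
  k=3: m=16, d=47, a=1
  k=4: m=31, d=1, a=62
d=1 and a=2a₀=62 at k=4, so the next step gives (m, d) = (31, 47) again — its k=1 value — and the period has length 4.

[31; 1, 2, 1, 62]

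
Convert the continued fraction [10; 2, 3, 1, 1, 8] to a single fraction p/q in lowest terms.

1430/137

Using pₖ = aₖpₖ₋₁ + pₖ₋₂ and qₖ = aₖqₖ₋₁ + qₖ₋₂:
  k=0: a=10, p=10, q=1
  k=1: a=2, p=21, q=2
  k=2: a=3, p=73, q=7
  k=3: a=1, p=94, q=9
  k=4: a=1, p=167, q=16
  k=5: a=8, p=1430, q=137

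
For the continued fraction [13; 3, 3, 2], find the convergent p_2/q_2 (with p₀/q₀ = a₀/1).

Using pₖ = aₖpₖ₋₁ + pₖ₋₂, qₖ = aₖqₖ₋₁ + qₖ₋₂ (with p₋₁=1, p₋₂=0, q₋₁=0, q₋₂=1):
  k=0: a=13, p=13, q=1
  k=1: a=3, p=40, q=3
  k=2: a=3, p=133, q=10

133/10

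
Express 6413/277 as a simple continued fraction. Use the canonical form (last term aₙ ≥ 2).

[23; 6, 1, 1, 2, 8]

6413 = 23×277 + 42
277 = 6×42 + 25
42 = 1×25 + 17
25 = 1×17 + 8
17 = 2×8 + 1
8 = 8×1 + 0  (stop)
So 6413/277 = [23; 6, 1, 1, 2, 8].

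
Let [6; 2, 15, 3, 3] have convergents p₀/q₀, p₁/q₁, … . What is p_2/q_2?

201/31

Using pₖ = aₖpₖ₋₁ + pₖ₋₂, qₖ = aₖqₖ₋₁ + qₖ₋₂ (with p₋₁=1, p₋₂=0, q₋₁=0, q₋₂=1):
  k=0: a=6, p=6, q=1
  k=1: a=2, p=13, q=2
  k=2: a=15, p=201, q=31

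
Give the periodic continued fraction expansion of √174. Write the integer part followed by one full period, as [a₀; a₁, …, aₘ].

a₀ = ⌊√174⌋ = 13.

[13; 5, 4, 5, 26]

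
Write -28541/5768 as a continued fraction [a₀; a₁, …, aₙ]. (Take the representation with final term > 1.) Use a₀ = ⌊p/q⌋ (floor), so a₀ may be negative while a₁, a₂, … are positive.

[-5; 19, 3, 2, 3, 2, 5]

-28541 = -5*5768 + 299
5768 = 19*299 + 87
299 = 3*87 + 38
87 = 2*38 + 11
38 = 3*11 + 5
11 = 2*5 + 1
5 = 5*1 + 0  (stop)
So -28541/5768 = [-5; 19, 3, 2, 3, 2, 5].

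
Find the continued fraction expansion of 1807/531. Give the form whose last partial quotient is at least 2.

[3; 2, 2, 12, 1, 7]

1807 = 3×531 + 214
531 = 2×214 + 103
214 = 2×103 + 8
103 = 12×8 + 7
8 = 1×7 + 1
7 = 7×1 + 0  (stop)
So 1807/531 = [3; 2, 2, 12, 1, 7].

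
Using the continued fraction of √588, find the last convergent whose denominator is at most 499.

√588 = [24; 4, 48, …] (period length 2).
Convergents:
  p_0/q_0 = 24/1
  p_1/q_1 = 97/4
  p_2/q_2 = 4680/193
  p_3/q_3 = 18817/776
q_2 = 193 ≤ 499 < 776 = q_3, so the answer is 4680/193.

4680/193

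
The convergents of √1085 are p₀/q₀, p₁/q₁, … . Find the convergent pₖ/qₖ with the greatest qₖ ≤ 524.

16832/511

√1085 = [32; 1, 15, 2, 15, 1, 64, …] (period length 6).
Convergents:
  p_0/q_0 = 32/1
  p_1/q_1 = 33/1
  p_2/q_2 = 527/16
  p_3/q_3 = 1087/33
  p_4/q_4 = 16832/511
  p_5/q_5 = 17919/544
q_4 = 511 ≤ 524 < 544 = q_5, so the answer is 16832/511.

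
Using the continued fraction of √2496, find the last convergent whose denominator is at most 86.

√2496 = [49; 1, 23, 1, 98, …] (period length 4).
Convergents:
  p_0/q_0 = 49/1
  p_1/q_1 = 50/1
  p_2/q_2 = 1199/24
  p_3/q_3 = 1249/25
  p_4/q_4 = 123601/2474
q_3 = 25 ≤ 86 < 2474 = q_4, so the answer is 1249/25.

1249/25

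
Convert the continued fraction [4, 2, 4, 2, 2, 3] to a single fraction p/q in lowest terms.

Using pₖ = aₖpₖ₋₁ + pₖ₋₂ and qₖ = aₖqₖ₋₁ + qₖ₋₂:
  k=0: a=4, p=4, q=1
  k=1: a=2, p=9, q=2
  k=2: a=4, p=40, q=9
  k=3: a=2, p=89, q=20
  k=4: a=2, p=218, q=49
  k=5: a=3, p=743, q=167

743/167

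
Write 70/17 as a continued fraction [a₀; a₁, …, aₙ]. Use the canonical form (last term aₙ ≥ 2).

[4; 8, 2]

70 = 4×17 + 2
17 = 8×2 + 1
2 = 2×1 + 0  (stop)
So 70/17 = [4; 8, 2].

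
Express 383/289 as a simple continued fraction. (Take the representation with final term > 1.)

[1; 3, 13, 2, 3]

383 = 1×289 + 94
289 = 3×94 + 7
94 = 13×7 + 3
7 = 2×3 + 1
3 = 3×1 + 0  (stop)
So 383/289 = [1; 3, 13, 2, 3].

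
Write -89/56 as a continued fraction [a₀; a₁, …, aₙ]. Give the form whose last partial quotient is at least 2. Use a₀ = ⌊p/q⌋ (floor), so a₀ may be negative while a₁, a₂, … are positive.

[-2; 2, 2, 3, 3]

-89 = -2*56 + 23
56 = 2*23 + 10
23 = 2*10 + 3
10 = 3*3 + 1
3 = 3*1 + 0  (stop)
So -89/56 = [-2; 2, 2, 3, 3].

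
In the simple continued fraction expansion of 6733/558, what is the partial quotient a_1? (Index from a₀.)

6733 = 12·558 + 37   →  a_0 = 12
558 = 15·37 + 3   →  a_1 = 15

15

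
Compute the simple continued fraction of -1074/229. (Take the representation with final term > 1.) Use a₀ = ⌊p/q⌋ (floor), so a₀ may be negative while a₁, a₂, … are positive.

-1074 = -5×229 + 71
229 = 3×71 + 16
71 = 4×16 + 7
16 = 2×7 + 2
7 = 3×2 + 1
2 = 2×1 + 0  (stop)
So -1074/229 = [-5; 3, 4, 2, 3, 2].

[-5; 3, 4, 2, 3, 2]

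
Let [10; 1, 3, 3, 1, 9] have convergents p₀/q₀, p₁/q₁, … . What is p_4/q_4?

Using pₖ = aₖpₖ₋₁ + pₖ₋₂, qₖ = aₖqₖ₋₁ + qₖ₋₂ (with p₋₁=1, p₋₂=0, q₋₁=0, q₋₂=1):
  k=0: a=10, p=10, q=1
  k=1: a=1, p=11, q=1
  k=2: a=3, p=43, q=4
  k=3: a=3, p=140, q=13
  k=4: a=1, p=183, q=17

183/17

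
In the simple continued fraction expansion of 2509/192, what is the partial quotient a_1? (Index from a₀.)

14

2509 = 13·192 + 13   →  a_0 = 13
192 = 14·13 + 10   →  a_1 = 14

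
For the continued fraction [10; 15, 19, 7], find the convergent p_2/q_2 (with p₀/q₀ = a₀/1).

Using pₖ = aₖpₖ₋₁ + pₖ₋₂, qₖ = aₖqₖ₋₁ + qₖ₋₂ (with p₋₁=1, p₋₂=0, q₋₁=0, q₋₂=1):
  k=0: a=10, p=10, q=1
  k=1: a=15, p=151, q=15
  k=2: a=19, p=2879, q=286

2879/286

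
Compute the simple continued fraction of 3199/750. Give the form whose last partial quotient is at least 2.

[4; 3, 1, 3, 3, 15]

3199 = 4×750 + 199
750 = 3×199 + 153
199 = 1×153 + 46
153 = 3×46 + 15
46 = 3×15 + 1
15 = 15×1 + 0  (stop)
So 3199/750 = [4; 3, 1, 3, 3, 15].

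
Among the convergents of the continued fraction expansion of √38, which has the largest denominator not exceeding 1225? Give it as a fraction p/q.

√38 = [6; 6, 12, …] (period length 2).
Convergents:
  p_0/q_0 = 6/1
  p_1/q_1 = 37/6
  p_2/q_2 = 450/73
  p_3/q_3 = 2737/444
  p_4/q_4 = 33294/5401
q_3 = 444 ≤ 1225 < 5401 = q_4, so the answer is 2737/444.

2737/444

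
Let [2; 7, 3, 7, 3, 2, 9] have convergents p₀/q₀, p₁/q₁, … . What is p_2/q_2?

Using pₖ = aₖpₖ₋₁ + pₖ₋₂, qₖ = aₖqₖ₋₁ + qₖ₋₂ (with p₋₁=1, p₋₂=0, q₋₁=0, q₋₂=1):
  k=0: a=2, p=2, q=1
  k=1: a=7, p=15, q=7
  k=2: a=3, p=47, q=22

47/22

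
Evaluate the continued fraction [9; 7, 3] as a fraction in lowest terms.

Fold from the inside: start with 3/1.
  7 + 1/3 = 22/3
  9 + 3/22 = 201/22

201/22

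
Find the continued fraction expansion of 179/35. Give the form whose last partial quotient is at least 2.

179 = 5*35 + 4
35 = 8*4 + 3
4 = 1*3 + 1
3 = 3*1 + 0  (stop)
So 179/35 = [5; 8, 1, 3].

[5; 8, 1, 3]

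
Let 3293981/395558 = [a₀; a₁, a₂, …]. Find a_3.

3293981 = 8·395558 + 129517   →  a_0 = 8
395558 = 3·129517 + 7007   →  a_1 = 3
129517 = 18·7007 + 3391   →  a_2 = 18
7007 = 2·3391 + 225   →  a_3 = 2

2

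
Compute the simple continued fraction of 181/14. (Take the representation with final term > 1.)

181 = 12·14 + 13
14 = 1·13 + 1
13 = 13·1 + 0  (stop)
So 181/14 = [12; 1, 13].

[12; 1, 13]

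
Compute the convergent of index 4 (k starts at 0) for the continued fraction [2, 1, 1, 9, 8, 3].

Using pₖ = aₖpₖ₋₁ + pₖ₋₂, qₖ = aₖqₖ₋₁ + qₖ₋₂ (with p₋₁=1, p₋₂=0, q₋₁=0, q₋₂=1):
  k=0: a=2, p=2, q=1
  k=1: a=1, p=3, q=1
  k=2: a=1, p=5, q=2
  k=3: a=9, p=48, q=19
  k=4: a=8, p=389, q=154

389/154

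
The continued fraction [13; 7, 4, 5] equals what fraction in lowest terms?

1997/152

Using pₖ = aₖpₖ₋₁ + pₖ₋₂ and qₖ = aₖqₖ₋₁ + qₖ₋₂:
  k=0: a=13, p=13, q=1
  k=1: a=7, p=92, q=7
  k=2: a=4, p=381, q=29
  k=3: a=5, p=1997, q=152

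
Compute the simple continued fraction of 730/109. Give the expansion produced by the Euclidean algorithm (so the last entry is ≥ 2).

[6; 1, 2, 3, 3, 3]

730 = 6·109 + 76
109 = 1·76 + 33
76 = 2·33 + 10
33 = 3·10 + 3
10 = 3·3 + 1
3 = 3·1 + 0  (stop)
So 730/109 = [6; 1, 2, 3, 3, 3].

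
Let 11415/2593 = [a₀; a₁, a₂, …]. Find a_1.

11415 = 4·2593 + 1043   →  a_0 = 4
2593 = 2·1043 + 507   →  a_1 = 2

2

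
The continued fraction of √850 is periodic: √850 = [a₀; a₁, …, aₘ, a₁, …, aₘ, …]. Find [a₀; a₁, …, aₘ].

a₀ = ⌊√850⌋ = 29.

[29; 6, 2, 6, 58]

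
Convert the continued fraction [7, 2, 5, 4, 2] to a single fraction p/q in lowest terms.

768/103

Fold from the inside: start with 2/1.
  4 + 1/2 = 9/2
  5 + 2/9 = 47/9
  2 + 9/47 = 103/47
  7 + 47/103 = 768/103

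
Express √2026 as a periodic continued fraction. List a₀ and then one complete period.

[45; 90]

a₀ = ⌊√2026⌋ = 45.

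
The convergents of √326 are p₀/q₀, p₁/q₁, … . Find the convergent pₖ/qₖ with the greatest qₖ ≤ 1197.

√326 = [18; 18, 36, …] (period length 2).
Convergents:
  p_0/q_0 = 18/1
  p_1/q_1 = 325/18
  p_2/q_2 = 11718/649
  p_3/q_3 = 211249/11700
q_2 = 649 ≤ 1197 < 11700 = q_3, so the answer is 11718/649.

11718/649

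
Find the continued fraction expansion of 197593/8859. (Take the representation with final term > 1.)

[22; 3, 3, 2, 13, 3, 9]

197593 = 22×8859 + 2695
8859 = 3×2695 + 774
2695 = 3×774 + 373
774 = 2×373 + 28
373 = 13×28 + 9
28 = 3×9 + 1
9 = 9×1 + 0  (stop)
So 197593/8859 = [22; 3, 3, 2, 13, 3, 9].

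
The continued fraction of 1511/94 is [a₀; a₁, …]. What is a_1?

1511 = 16·94 + 7   →  a_0 = 16
94 = 13·7 + 3   →  a_1 = 13

13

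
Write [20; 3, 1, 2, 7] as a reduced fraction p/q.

1642/81

Fold from the inside: start with 7/1.
  2 + 1/7 = 15/7
  1 + 7/15 = 22/15
  3 + 15/22 = 81/22
  20 + 22/81 = 1642/81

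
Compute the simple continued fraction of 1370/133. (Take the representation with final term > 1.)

1370 = 10*133 + 40
133 = 3*40 + 13
40 = 3*13 + 1
13 = 13*1 + 0  (stop)
So 1370/133 = [10; 3, 3, 13].

[10; 3, 3, 13]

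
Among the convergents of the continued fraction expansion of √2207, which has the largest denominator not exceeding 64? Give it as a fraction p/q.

√2207 = [46; 1, 45, 1, 92, …] (period length 4).
Convergents:
  p_0/q_0 = 46/1
  p_1/q_1 = 47/1
  p_2/q_2 = 2161/46
  p_3/q_3 = 2208/47
  p_4/q_4 = 205297/4370
q_3 = 47 ≤ 64 < 4370 = q_4, so the answer is 2208/47.

2208/47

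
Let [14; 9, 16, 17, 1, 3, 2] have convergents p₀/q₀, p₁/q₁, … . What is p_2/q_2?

Using pₖ = aₖpₖ₋₁ + pₖ₋₂, qₖ = aₖqₖ₋₁ + qₖ₋₂ (with p₋₁=1, p₋₂=0, q₋₁=0, q₋₂=1):
  k=0: a=14, p=14, q=1
  k=1: a=9, p=127, q=9
  k=2: a=16, p=2046, q=145

2046/145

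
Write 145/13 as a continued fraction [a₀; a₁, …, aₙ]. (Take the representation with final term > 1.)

145 = 11·13 + 2
13 = 6·2 + 1
2 = 2·1 + 0  (stop)
So 145/13 = [11; 6, 2].

[11; 6, 2]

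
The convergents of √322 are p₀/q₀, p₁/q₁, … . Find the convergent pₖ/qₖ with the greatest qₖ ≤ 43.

323/18

√322 = [17; 1, 16, 1, 34, …] (period length 4).
Convergents:
  p_0/q_0 = 17/1
  p_1/q_1 = 18/1
  p_2/q_2 = 305/17
  p_3/q_3 = 323/18
  p_4/q_4 = 11287/629
q_3 = 18 ≤ 43 < 629 = q_4, so the answer is 323/18.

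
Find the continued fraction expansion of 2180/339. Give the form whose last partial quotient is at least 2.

2180 = 6*339 + 146
339 = 2*146 + 47
146 = 3*47 + 5
47 = 9*5 + 2
5 = 2*2 + 1
2 = 2*1 + 0  (stop)
So 2180/339 = [6; 2, 3, 9, 2, 2].

[6; 2, 3, 9, 2, 2]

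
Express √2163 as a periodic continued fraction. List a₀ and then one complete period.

a₀ = ⌊√2163⌋ = 46.

[46; 1, 1, 30, 1, 1, 92]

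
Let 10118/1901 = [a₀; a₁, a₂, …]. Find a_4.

7

10118 = 5·1901 + 613   →  a_0 = 5
1901 = 3·613 + 62   →  a_1 = 3
613 = 9·62 + 55   →  a_2 = 9
62 = 1·55 + 7   →  a_3 = 1
55 = 7·7 + 6   →  a_4 = 7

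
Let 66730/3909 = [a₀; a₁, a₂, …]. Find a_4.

66730 = 17·3909 + 277   →  a_0 = 17
3909 = 14·277 + 31   →  a_1 = 14
277 = 8·31 + 29   →  a_2 = 8
31 = 1·29 + 2   →  a_3 = 1
29 = 14·2 + 1   →  a_4 = 14

14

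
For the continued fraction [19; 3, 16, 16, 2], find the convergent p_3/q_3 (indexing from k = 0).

15210/787

Using pₖ = aₖpₖ₋₁ + pₖ₋₂, qₖ = aₖqₖ₋₁ + qₖ₋₂ (with p₋₁=1, p₋₂=0, q₋₁=0, q₋₂=1):
  k=0: a=19, p=19, q=1
  k=1: a=3, p=58, q=3
  k=2: a=16, p=947, q=49
  k=3: a=16, p=15210, q=787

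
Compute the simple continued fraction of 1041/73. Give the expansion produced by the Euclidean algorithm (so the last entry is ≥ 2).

[14; 3, 1, 5, 3]

1041 = 14*73 + 19
73 = 3*19 + 16
19 = 1*16 + 3
16 = 5*3 + 1
3 = 3*1 + 0  (stop)
So 1041/73 = [14; 3, 1, 5, 3].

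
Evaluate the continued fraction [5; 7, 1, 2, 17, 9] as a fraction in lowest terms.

18541/3614

Fold from the inside: start with 9/1.
  17 + 1/9 = 154/9
  2 + 9/154 = 317/154
  1 + 154/317 = 471/317
  7 + 317/471 = 3614/471
  5 + 471/3614 = 18541/3614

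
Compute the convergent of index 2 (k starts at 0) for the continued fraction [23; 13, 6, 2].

Using pₖ = aₖpₖ₋₁ + pₖ₋₂, qₖ = aₖqₖ₋₁ + qₖ₋₂ (with p₋₁=1, p₋₂=0, q₋₁=0, q₋₂=1):
  k=0: a=23, p=23, q=1
  k=1: a=13, p=300, q=13
  k=2: a=6, p=1823, q=79

1823/79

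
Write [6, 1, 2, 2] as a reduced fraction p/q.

Using pₖ = aₖpₖ₋₁ + pₖ₋₂ and qₖ = aₖqₖ₋₁ + qₖ₋₂:
  k=0: a=6, p=6, q=1
  k=1: a=1, p=7, q=1
  k=2: a=2, p=20, q=3
  k=3: a=2, p=47, q=7

47/7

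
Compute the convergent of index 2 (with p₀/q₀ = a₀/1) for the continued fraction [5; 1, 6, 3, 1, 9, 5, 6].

Using pₖ = aₖpₖ₋₁ + pₖ₋₂, qₖ = aₖqₖ₋₁ + qₖ₋₂ (with p₋₁=1, p₋₂=0, q₋₁=0, q₋₂=1):
  k=0: a=5, p=5, q=1
  k=1: a=1, p=6, q=1
  k=2: a=6, p=41, q=7

41/7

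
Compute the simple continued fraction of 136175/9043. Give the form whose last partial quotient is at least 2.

[15; 17, 16, 16, 2]

136175 = 15*9043 + 530
9043 = 17*530 + 33
530 = 16*33 + 2
33 = 16*2 + 1
2 = 2*1 + 0  (stop)
So 136175/9043 = [15; 17, 16, 16, 2].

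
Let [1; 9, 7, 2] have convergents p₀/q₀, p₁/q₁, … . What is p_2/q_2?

Using pₖ = aₖpₖ₋₁ + pₖ₋₂, qₖ = aₖqₖ₋₁ + qₖ₋₂ (with p₋₁=1, p₋₂=0, q₋₁=0, q₋₂=1):
  k=0: a=1, p=1, q=1
  k=1: a=9, p=10, q=9
  k=2: a=7, p=71, q=64

71/64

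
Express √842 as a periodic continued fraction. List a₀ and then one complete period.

[29; 58]

a₀ = ⌊√842⌋ = 29.
With m₀=0, d₀=1 and mₖ₊₁ = dₖaₖ − mₖ, dₖ₊₁ = (n − mₖ₊₁²)/dₖ, aₖ₊₁ = ⌊(a₀+mₖ₊₁)/dₖ₊₁⌋:
  k=1: m=29, d=1, a=58
d=1 and a=2a₀=58 at k=1, so the next step gives (m, d) = (29, 1) again — its k=1 value — and the period has length 1.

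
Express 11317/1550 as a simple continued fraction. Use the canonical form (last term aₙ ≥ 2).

11317 = 7·1550 + 467
1550 = 3·467 + 149
467 = 3·149 + 20
149 = 7·20 + 9
20 = 2·9 + 2
9 = 4·2 + 1
2 = 2·1 + 0  (stop)
So 11317/1550 = [7; 3, 3, 7, 2, 4, 2].

[7; 3, 3, 7, 2, 4, 2]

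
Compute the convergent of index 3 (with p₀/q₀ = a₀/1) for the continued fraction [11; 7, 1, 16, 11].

Using pₖ = aₖpₖ₋₁ + pₖ₋₂, qₖ = aₖqₖ₋₁ + qₖ₋₂ (with p₋₁=1, p₋₂=0, q₋₁=0, q₋₂=1):
  k=0: a=11, p=11, q=1
  k=1: a=7, p=78, q=7
  k=2: a=1, p=89, q=8
  k=3: a=16, p=1502, q=135

1502/135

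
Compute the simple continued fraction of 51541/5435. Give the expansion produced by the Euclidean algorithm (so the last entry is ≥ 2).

51541 = 9*5435 + 2626
5435 = 2*2626 + 183
2626 = 14*183 + 64
183 = 2*64 + 55
64 = 1*55 + 9
55 = 6*9 + 1
9 = 9*1 + 0  (stop)
So 51541/5435 = [9; 2, 14, 2, 1, 6, 9].

[9; 2, 14, 2, 1, 6, 9]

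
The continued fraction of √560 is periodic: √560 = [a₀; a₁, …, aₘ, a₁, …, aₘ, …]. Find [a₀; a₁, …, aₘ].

[23; 1, 1, 1, 46]

a₀ = ⌊√560⌋ = 23.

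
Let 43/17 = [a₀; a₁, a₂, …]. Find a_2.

1

43 = 2·17 + 9   →  a_0 = 2
17 = 1·9 + 8   →  a_1 = 1
9 = 1·8 + 1   →  a_2 = 1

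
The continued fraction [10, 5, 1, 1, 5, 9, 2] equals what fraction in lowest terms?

12023/1181

Using pₖ = aₖpₖ₋₁ + pₖ₋₂ and qₖ = aₖqₖ₋₁ + qₖ₋₂:
  k=0: a=10, p=10, q=1
  k=1: a=5, p=51, q=5
  k=2: a=1, p=61, q=6
  k=3: a=1, p=112, q=11
  k=4: a=5, p=621, q=61
  k=5: a=9, p=5701, q=560
  k=6: a=2, p=12023, q=1181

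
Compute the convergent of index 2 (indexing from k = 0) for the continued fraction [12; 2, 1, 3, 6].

37/3

Using pₖ = aₖpₖ₋₁ + pₖ₋₂, qₖ = aₖqₖ₋₁ + qₖ₋₂ (with p₋₁=1, p₋₂=0, q₋₁=0, q₋₂=1):
  k=0: a=12, p=12, q=1
  k=1: a=2, p=25, q=2
  k=2: a=1, p=37, q=3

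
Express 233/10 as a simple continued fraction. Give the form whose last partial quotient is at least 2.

233 = 23×10 + 3
10 = 3×3 + 1
3 = 3×1 + 0  (stop)
So 233/10 = [23; 3, 3].

[23; 3, 3]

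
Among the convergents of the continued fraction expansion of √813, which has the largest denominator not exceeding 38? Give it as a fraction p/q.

√813 = [28; 1, 1, 18, 1, 1, 56, …] (period length 6).
Convergents:
  p_0/q_0 = 28/1
  p_1/q_1 = 29/1
  p_2/q_2 = 57/2
  p_3/q_3 = 1055/37
  p_4/q_4 = 1112/39
q_3 = 37 ≤ 38 < 39 = q_4, so the answer is 1055/37.

1055/37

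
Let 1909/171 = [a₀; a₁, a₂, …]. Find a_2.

9

1909 = 11·171 + 28   →  a_0 = 11
171 = 6·28 + 3   →  a_1 = 6
28 = 9·3 + 1   →  a_2 = 9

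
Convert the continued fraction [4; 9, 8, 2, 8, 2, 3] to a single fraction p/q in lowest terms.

Fold from the inside: start with 3/1.
  2 + 1/3 = 7/3
  8 + 3/7 = 59/7
  2 + 7/59 = 125/59
  8 + 59/125 = 1059/125
  9 + 125/1059 = 9656/1059
  4 + 1059/9656 = 39683/9656

39683/9656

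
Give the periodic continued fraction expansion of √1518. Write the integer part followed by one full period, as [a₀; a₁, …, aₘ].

[38; 1, 24, 1, 76]

a₀ = ⌊√1518⌋ = 38.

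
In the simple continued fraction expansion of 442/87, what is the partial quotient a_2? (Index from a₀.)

2

442 = 5·87 + 7   →  a_0 = 5
87 = 12·7 + 3   →  a_1 = 12
7 = 2·3 + 1   →  a_2 = 2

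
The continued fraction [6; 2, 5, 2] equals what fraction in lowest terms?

155/24

Fold from the inside: start with 2/1.
  5 + 1/2 = 11/2
  2 + 2/11 = 24/11
  6 + 11/24 = 155/24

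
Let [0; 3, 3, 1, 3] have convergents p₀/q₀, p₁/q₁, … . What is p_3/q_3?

4/13

Using pₖ = aₖpₖ₋₁ + pₖ₋₂, qₖ = aₖqₖ₋₁ + qₖ₋₂ (with p₋₁=1, p₋₂=0, q₋₁=0, q₋₂=1):
  k=0: a=0, p=0, q=1
  k=1: a=3, p=1, q=3
  k=2: a=3, p=3, q=10
  k=3: a=1, p=4, q=13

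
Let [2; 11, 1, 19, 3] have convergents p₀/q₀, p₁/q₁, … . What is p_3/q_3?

498/239

Using pₖ = aₖpₖ₋₁ + pₖ₋₂, qₖ = aₖqₖ₋₁ + qₖ₋₂ (with p₋₁=1, p₋₂=0, q₋₁=0, q₋₂=1):
  k=0: a=2, p=2, q=1
  k=1: a=11, p=23, q=11
  k=2: a=1, p=25, q=12
  k=3: a=19, p=498, q=239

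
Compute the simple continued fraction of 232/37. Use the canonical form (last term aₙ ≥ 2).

[6; 3, 1, 2, 3]

232 = 6·37 + 10
37 = 3·10 + 7
10 = 1·7 + 3
7 = 2·3 + 1
3 = 3·1 + 0  (stop)
So 232/37 = [6; 3, 1, 2, 3].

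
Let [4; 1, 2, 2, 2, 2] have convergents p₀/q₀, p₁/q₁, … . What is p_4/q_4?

80/17

Using pₖ = aₖpₖ₋₁ + pₖ₋₂, qₖ = aₖqₖ₋₁ + qₖ₋₂ (with p₋₁=1, p₋₂=0, q₋₁=0, q₋₂=1):
  k=0: a=4, p=4, q=1
  k=1: a=1, p=5, q=1
  k=2: a=2, p=14, q=3
  k=3: a=2, p=33, q=7
  k=4: a=2, p=80, q=17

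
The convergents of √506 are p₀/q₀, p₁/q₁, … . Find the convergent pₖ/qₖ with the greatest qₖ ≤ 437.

4049/180

√506 = [22; 2, 44, …] (period length 2).
Convergents:
  p_0/q_0 = 22/1
  p_1/q_1 = 45/2
  p_2/q_2 = 2002/89
  p_3/q_3 = 4049/180
  p_4/q_4 = 180158/8009
q_3 = 180 ≤ 437 < 8009 = q_4, so the answer is 4049/180.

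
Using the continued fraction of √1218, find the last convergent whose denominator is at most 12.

√1218 = [34; 1, 8, 1, 68, …] (period length 4).
Convergents:
  p_0/q_0 = 34/1
  p_1/q_1 = 35/1
  p_2/q_2 = 314/9
  p_3/q_3 = 349/10
  p_4/q_4 = 24046/689
q_3 = 10 ≤ 12 < 689 = q_4, so the answer is 349/10.

349/10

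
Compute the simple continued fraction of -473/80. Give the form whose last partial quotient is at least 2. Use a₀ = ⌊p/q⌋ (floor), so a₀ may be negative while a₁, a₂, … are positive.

-473 = -6*80 + 7
80 = 11*7 + 3
7 = 2*3 + 1
3 = 3*1 + 0  (stop)
So -473/80 = [-6; 11, 2, 3].

[-6; 11, 2, 3]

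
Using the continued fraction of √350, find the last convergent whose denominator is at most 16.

√350 = [18; 1, 2, 2, 2, 1, 36, …] (period length 6).
Convergents:
  p_0/q_0 = 18/1
  p_1/q_1 = 19/1
  p_2/q_2 = 56/3
  p_3/q_3 = 131/7
  p_4/q_4 = 318/17
q_3 = 7 ≤ 16 < 17 = q_4, so the answer is 131/7.

131/7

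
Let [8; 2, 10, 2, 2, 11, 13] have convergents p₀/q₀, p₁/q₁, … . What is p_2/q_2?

178/21

Using pₖ = aₖpₖ₋₁ + pₖ₋₂, qₖ = aₖqₖ₋₁ + qₖ₋₂ (with p₋₁=1, p₋₂=0, q₋₁=0, q₋₂=1):
  k=0: a=8, p=8, q=1
  k=1: a=2, p=17, q=2
  k=2: a=10, p=178, q=21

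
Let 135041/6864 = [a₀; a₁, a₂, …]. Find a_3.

135041 = 19·6864 + 4625   →  a_0 = 19
6864 = 1·4625 + 2239   →  a_1 = 1
4625 = 2·2239 + 147   →  a_2 = 2
2239 = 15·147 + 34   →  a_3 = 15

15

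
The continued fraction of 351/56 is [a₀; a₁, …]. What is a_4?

351 = 6·56 + 15   →  a_0 = 6
56 = 3·15 + 11   →  a_1 = 3
15 = 1·11 + 4   →  a_2 = 1
11 = 2·4 + 3   →  a_3 = 2
4 = 1·3 + 1   →  a_4 = 1

1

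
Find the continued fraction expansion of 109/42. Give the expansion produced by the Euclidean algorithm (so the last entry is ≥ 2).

[2; 1, 1, 2, 8]

109 = 2*42 + 25
42 = 1*25 + 17
25 = 1*17 + 8
17 = 2*8 + 1
8 = 8*1 + 0  (stop)
So 109/42 = [2; 1, 1, 2, 8].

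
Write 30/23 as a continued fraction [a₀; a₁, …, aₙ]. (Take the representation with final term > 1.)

30 = 1*23 + 7
23 = 3*7 + 2
7 = 3*2 + 1
2 = 2*1 + 0  (stop)
So 30/23 = [1; 3, 3, 2].

[1; 3, 3, 2]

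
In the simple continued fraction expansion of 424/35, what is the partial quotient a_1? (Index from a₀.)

8

424 = 12·35 + 4   →  a_0 = 12
35 = 8·4 + 3   →  a_1 = 8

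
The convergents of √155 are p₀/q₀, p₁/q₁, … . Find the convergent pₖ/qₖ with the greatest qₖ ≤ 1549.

12425/998

√155 = [12; 2, 4, 2, 24, …] (period length 4).
Convergents:
  p_0/q_0 = 12/1
  p_1/q_1 = 25/2
  p_2/q_2 = 112/9
  p_3/q_3 = 249/20
  p_4/q_4 = 6088/489
  p_5/q_5 = 12425/998
  p_6/q_6 = 55788/4481
q_5 = 998 ≤ 1549 < 4481 = q_6, so the answer is 12425/998.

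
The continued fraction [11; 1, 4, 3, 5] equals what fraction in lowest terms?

Fold from the inside: start with 5/1.
  3 + 1/5 = 16/5
  4 + 5/16 = 69/16
  1 + 16/69 = 85/69
  11 + 69/85 = 1004/85

1004/85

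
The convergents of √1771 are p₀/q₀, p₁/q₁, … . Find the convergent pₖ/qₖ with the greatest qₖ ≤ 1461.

√1771 = [42; 12, 84, …] (period length 2).
Convergents:
  p_0/q_0 = 42/1
  p_1/q_1 = 505/12
  p_2/q_2 = 42462/1009
  p_3/q_3 = 510049/12120
q_2 = 1009 ≤ 1461 < 12120 = q_3, so the answer is 42462/1009.

42462/1009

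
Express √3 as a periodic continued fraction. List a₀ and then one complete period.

a₀ = ⌊√3⌋ = 1.

[1; 1, 2]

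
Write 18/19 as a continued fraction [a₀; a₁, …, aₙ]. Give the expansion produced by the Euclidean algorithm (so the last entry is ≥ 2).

18 = 0×19 + 18
19 = 1×18 + 1
18 = 18×1 + 0  (stop)
So 18/19 = [0; 1, 18].

[0; 1, 18]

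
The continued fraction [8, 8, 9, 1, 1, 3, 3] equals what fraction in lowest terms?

Fold from the inside: start with 3/1.
  3 + 1/3 = 10/3
  1 + 3/10 = 13/10
  1 + 10/13 = 23/13
  9 + 13/23 = 220/23
  8 + 23/220 = 1783/220
  8 + 220/1783 = 14484/1783

14484/1783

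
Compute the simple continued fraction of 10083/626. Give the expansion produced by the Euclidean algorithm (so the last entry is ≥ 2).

10083 = 16*626 + 67
626 = 9*67 + 23
67 = 2*23 + 21
23 = 1*21 + 2
21 = 10*2 + 1
2 = 2*1 + 0  (stop)
So 10083/626 = [16; 9, 2, 1, 10, 2].

[16; 9, 2, 1, 10, 2]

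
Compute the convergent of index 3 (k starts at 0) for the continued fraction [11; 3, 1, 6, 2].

Using pₖ = aₖpₖ₋₁ + pₖ₋₂, qₖ = aₖqₖ₋₁ + qₖ₋₂ (with p₋₁=1, p₋₂=0, q₋₁=0, q₋₂=1):
  k=0: a=11, p=11, q=1
  k=1: a=3, p=34, q=3
  k=2: a=1, p=45, q=4
  k=3: a=6, p=304, q=27

304/27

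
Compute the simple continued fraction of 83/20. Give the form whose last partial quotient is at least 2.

[4; 6, 1, 2]

83 = 4·20 + 3
20 = 6·3 + 2
3 = 1·2 + 1
2 = 2·1 + 0  (stop)
So 83/20 = [4; 6, 1, 2].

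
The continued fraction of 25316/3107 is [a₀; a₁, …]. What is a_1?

6

25316 = 8·3107 + 460   →  a_0 = 8
3107 = 6·460 + 347   →  a_1 = 6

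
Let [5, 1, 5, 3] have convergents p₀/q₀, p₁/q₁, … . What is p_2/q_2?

35/6

Using pₖ = aₖpₖ₋₁ + pₖ₋₂, qₖ = aₖqₖ₋₁ + qₖ₋₂ (with p₋₁=1, p₋₂=0, q₋₁=0, q₋₂=1):
  k=0: a=5, p=5, q=1
  k=1: a=1, p=6, q=1
  k=2: a=5, p=35, q=6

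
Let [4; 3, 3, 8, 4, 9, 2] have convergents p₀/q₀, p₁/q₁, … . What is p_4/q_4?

1471/342

Using pₖ = aₖpₖ₋₁ + pₖ₋₂, qₖ = aₖqₖ₋₁ + qₖ₋₂ (with p₋₁=1, p₋₂=0, q₋₁=0, q₋₂=1):
  k=0: a=4, p=4, q=1
  k=1: a=3, p=13, q=3
  k=2: a=3, p=43, q=10
  k=3: a=8, p=357, q=83
  k=4: a=4, p=1471, q=342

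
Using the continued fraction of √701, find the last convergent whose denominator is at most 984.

11782/445

√701 = [26; 2, 10, 10, 2, 52, …] (period length 5).
Convergents:
  p_0/q_0 = 26/1
  p_1/q_1 = 53/2
  p_2/q_2 = 556/21
  p_3/q_3 = 5613/212
  p_4/q_4 = 11782/445
  p_5/q_5 = 618277/23352
q_4 = 445 ≤ 984 < 23352 = q_5, so the answer is 11782/445.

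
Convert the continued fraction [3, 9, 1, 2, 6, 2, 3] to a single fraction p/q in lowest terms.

Using pₖ = aₖpₖ₋₁ + pₖ₋₂ and qₖ = aₖqₖ₋₁ + qₖ₋₂:
  k=0: a=3, p=3, q=1
  k=1: a=9, p=28, q=9
  k=2: a=1, p=31, q=10
  k=3: a=2, p=90, q=29
  k=4: a=6, p=571, q=184
  k=5: a=2, p=1232, q=397
  k=6: a=3, p=4267, q=1375

4267/1375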